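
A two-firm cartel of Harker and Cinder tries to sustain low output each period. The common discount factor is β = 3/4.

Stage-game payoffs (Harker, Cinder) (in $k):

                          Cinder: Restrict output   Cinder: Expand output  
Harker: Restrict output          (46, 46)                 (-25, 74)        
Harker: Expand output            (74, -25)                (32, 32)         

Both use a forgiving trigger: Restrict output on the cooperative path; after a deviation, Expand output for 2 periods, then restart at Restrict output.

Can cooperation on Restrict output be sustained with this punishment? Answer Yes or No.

IC: β+…+β^2 ≥ (74−46)/(46−32) = 2.
At β = 3/4: partial sum = 1.3125 < 2.0000. Cooperation not sustainable.

No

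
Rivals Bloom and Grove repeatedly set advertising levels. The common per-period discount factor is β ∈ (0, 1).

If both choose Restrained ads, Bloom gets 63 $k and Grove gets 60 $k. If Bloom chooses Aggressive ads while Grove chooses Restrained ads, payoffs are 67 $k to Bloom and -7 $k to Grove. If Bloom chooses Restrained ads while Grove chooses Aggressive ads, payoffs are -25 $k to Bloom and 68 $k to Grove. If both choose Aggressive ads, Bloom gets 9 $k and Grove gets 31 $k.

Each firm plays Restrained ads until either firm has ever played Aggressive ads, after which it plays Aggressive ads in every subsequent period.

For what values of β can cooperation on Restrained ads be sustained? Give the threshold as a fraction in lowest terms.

Bloom's threshold: (67−63)/(67−9) = 2/29.
Grove's threshold: (68−60)/(68−31) = 8/37.
2/29 < 8/37, so Grove binds and β* = 8/37.

8/37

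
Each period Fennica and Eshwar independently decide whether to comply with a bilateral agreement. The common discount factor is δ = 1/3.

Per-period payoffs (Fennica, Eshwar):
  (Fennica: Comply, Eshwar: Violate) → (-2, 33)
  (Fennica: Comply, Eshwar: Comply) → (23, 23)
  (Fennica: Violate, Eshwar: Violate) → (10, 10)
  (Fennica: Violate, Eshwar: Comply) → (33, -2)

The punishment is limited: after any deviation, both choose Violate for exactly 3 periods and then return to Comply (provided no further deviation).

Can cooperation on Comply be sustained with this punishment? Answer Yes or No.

No

IC: δ+…+δ^3 ≥ (33−23)/(23−10) = 10/13.
At δ = 1/3: partial sum = 0.4815 < 0.7692. Cooperation not sustainable.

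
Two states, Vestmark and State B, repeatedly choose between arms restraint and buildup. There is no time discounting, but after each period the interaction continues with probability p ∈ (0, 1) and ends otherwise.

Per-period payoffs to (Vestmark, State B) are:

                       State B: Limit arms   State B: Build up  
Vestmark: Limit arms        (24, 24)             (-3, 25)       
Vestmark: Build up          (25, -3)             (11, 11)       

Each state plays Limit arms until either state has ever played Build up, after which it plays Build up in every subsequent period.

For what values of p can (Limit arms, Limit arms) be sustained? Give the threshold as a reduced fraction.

Expected cooperation value is 24 + p·24 + p²·24 + … = 24/(1−p); deviation gives 25 + p·11/(1−p).
24 ≥ 25(1−p) + 11p ⇒ 14p ≥ 1 ⇒ p ≥ 1/14.

1/14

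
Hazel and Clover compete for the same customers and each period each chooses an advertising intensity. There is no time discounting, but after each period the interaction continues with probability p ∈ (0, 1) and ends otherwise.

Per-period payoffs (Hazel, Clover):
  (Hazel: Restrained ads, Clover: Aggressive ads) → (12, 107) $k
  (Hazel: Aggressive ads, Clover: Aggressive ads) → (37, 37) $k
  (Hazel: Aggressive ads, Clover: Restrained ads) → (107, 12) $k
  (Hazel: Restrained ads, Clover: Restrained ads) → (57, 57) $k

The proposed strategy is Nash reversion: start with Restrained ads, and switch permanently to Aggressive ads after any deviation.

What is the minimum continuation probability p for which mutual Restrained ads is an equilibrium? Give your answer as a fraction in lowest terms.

Expected cooperation value is 57 + p·57 + p²·57 + … = 57/(1−p); deviation gives 107 + p·37/(1−p).
57 ≥ 107(1−p) + 37p ⇒ 70p ≥ 50 ⇒ p ≥ 50/70 = 5/7.

5/7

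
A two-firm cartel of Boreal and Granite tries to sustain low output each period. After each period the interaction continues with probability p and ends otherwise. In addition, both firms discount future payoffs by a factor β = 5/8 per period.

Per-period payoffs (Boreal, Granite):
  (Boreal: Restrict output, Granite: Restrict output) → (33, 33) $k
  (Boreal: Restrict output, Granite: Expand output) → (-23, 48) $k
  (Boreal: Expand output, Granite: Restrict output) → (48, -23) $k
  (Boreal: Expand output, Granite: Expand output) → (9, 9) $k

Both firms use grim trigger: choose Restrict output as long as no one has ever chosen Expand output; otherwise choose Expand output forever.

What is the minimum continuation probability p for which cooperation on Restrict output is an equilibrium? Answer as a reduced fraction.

8/13

Expected continuation weight on next period's payoff is β·p = 5/8·p, which plays the role of the discount factor.
Cooperation requires 5/8·p ≥ (48−33)/(48−9) = 5/13, hence p ≥ 8/13.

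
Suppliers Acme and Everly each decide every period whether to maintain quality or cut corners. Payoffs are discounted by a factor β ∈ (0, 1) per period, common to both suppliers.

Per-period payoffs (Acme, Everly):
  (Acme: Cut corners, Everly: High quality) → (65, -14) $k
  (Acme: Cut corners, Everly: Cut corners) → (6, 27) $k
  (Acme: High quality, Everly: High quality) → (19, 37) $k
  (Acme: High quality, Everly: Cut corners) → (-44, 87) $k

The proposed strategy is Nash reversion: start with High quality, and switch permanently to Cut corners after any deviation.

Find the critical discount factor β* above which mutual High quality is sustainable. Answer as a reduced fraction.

5/6

For Acme: deviation gain 65−19 = 46, per-period punishment loss 19−6 = 13. IC gives β ≥ 46/59.
For Everly: gain 50, loss 10 per period, so β ≥ 50/60 = 5/6.
The tighter constraint is Everly's, so cooperation needs β ≥ 5/6.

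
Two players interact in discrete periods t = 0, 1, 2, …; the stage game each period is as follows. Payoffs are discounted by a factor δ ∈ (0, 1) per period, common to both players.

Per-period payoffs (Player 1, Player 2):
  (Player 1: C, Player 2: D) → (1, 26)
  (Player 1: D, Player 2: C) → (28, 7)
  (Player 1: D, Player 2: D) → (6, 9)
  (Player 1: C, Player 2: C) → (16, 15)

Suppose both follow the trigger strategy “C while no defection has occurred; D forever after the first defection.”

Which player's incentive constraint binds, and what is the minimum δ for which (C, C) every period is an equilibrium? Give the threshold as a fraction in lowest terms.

Player 1's threshold: (28−16)/(28−6) = 6/11.
Player 2's threshold: (26−15)/(26−9) = 11/17.
6/11 < 11/17, so Player 2 binds and δ* = 11/17.

Player 2; δ ≥ 11/17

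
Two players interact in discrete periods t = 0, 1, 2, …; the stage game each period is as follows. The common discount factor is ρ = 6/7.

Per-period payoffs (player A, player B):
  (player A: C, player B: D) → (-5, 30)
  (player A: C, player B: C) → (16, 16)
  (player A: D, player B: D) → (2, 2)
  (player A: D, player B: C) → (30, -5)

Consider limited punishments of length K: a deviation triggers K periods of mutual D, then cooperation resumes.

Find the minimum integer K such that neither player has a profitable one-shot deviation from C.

2

No profitable deviation requires (16−2)(ρ+…+ρ^K) ≥ 30−16, i.e. ρ+…+ρ^K ≥ 1 ≈ 1.0000.
With ρ = 6/7, the partial sums are K=1: 0.8571, K=2: 1.5918.
K = 2 is the first length at which the sum reaches 1.0000.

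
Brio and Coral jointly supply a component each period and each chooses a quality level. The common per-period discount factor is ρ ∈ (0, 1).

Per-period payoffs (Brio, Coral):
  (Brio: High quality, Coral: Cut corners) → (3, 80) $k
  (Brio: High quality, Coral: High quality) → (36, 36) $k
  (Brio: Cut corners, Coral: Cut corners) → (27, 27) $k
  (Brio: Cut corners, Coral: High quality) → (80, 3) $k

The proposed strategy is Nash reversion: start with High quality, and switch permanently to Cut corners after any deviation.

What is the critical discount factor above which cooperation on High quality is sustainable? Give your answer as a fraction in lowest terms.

44/53

36/(1−ρ) ≥ 80 + 27ρ/(1−ρ)
36 ≥ 80 − 53ρ
ρ ≥ 44/53.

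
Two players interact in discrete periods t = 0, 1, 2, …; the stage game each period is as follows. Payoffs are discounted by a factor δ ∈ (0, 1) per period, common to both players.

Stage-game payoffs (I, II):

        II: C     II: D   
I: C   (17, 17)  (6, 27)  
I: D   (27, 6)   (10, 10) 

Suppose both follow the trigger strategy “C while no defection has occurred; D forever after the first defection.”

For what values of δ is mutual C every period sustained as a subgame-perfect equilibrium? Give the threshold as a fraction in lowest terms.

One-period gain from deviating is 27 − 17 = 10. The loss is 17 − 10 = 7 in every subsequent period, with present value 7·δ/(1−δ).
Deviation is unprofitable when 7·δ/(1−δ) ≥ 10, i.e. δ/(1−δ) ≥ 10/7.
Equivalently δ ≥ 10/(10+7) = 10/17.

10/17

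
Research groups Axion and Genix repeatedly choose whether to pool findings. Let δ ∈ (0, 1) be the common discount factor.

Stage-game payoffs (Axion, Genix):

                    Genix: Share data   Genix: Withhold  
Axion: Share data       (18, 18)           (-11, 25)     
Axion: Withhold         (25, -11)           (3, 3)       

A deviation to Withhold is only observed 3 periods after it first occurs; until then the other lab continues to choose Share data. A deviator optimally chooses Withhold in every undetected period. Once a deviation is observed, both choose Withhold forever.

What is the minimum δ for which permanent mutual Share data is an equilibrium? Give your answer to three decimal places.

0.683

A deviator earns 25 for 3 periods, then 3 forever; cooperating earns 18 forever. Multiplying the IC by (1−δ):
18 ≥ 25(1−δ^3) + 3δ^3, so 22·δ^3 ≥ 7 and δ^3 ≥ 7/22.
δ ≥ (7/22)^(1/3) ≈ 0.683.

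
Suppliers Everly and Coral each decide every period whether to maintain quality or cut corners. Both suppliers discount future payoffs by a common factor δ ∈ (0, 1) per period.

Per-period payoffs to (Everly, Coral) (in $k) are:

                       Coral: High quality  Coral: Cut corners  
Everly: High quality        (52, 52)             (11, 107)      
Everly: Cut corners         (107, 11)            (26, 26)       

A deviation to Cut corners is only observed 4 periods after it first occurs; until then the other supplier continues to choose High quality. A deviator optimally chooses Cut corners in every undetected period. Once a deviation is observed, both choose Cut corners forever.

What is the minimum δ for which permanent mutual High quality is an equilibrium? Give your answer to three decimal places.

0.908

A deviator earns 107 for 4 periods, then 26 forever; cooperating earns 52 forever. Multiplying the IC by (1−δ):
52 ≥ 107(1−δ^4) + 26δ^4, so 81·δ^4 ≥ 55 and δ^4 ≥ 55/81.
δ ≥ (55/81)^(1/4) ≈ 0.908.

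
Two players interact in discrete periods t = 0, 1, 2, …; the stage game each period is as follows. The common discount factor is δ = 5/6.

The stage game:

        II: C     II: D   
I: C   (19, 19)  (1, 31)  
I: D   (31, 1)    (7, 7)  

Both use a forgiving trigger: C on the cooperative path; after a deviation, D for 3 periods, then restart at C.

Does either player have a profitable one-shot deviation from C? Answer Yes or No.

No

IC: δ+…+δ^3 ≥ (31−19)/(19−7) = 1.
At δ = 5/6: partial sum = 2.1065 ≥ 1.0000. Cooperation sustainable.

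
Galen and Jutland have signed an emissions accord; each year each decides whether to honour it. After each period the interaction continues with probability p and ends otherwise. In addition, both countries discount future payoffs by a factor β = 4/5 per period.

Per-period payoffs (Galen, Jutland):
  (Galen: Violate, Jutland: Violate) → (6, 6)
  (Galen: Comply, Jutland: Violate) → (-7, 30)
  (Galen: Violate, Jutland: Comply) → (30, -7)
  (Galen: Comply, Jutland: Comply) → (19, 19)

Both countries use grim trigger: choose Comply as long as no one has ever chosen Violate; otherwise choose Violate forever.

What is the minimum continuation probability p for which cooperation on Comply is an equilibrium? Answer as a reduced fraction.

Expected continuation weight on next period's payoff is β·p = 4/5·p, which plays the role of the discount factor.
Cooperation requires 4/5·p ≥ (30−19)/(30−6) = 11/24, hence p ≥ 55/96.

55/96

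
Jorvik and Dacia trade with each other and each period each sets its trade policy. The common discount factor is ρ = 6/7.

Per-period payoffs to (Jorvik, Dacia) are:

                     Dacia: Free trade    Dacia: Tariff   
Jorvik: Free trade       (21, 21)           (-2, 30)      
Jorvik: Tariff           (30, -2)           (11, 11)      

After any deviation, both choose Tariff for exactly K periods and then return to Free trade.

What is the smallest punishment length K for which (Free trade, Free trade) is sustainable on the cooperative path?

Need Σ_{k=1}^{K} ρ^k ≥ (30−21)/(21−11) = 0.9000 at ρ = 6/7.
At K = 1 the sum is 0.8571 < 0.9000; at K = 2 it is 1.5918 ≥ 0.9000.
So the minimum punishment length is K = 2.

2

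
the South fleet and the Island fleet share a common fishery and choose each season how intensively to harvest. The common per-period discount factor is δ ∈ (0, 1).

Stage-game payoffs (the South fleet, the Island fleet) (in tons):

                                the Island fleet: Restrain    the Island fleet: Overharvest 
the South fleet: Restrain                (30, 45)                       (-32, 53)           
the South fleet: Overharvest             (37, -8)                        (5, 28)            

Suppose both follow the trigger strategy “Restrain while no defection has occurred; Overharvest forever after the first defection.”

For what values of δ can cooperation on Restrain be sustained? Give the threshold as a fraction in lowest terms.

8/25

the South fleet's threshold: (37−30)/(37−5) = 7/32.
the Island fleet's threshold: (53−45)/(53−28) = 8/25.
7/32 < 8/25, so the Island fleet binds and δ* = 8/25.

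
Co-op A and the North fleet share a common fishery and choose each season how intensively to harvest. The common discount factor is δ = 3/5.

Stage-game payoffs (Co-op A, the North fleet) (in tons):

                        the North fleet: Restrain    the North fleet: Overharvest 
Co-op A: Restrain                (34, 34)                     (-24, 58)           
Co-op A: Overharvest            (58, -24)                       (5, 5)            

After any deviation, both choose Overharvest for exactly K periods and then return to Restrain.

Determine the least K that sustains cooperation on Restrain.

Need Σ_{k=1}^{K} δ^k ≥ (58−34)/(34−5) = 0.8276 at δ = 3/5.
At K = 1 the sum is 0.6000 < 0.8276; at K = 2 it is 0.9600 ≥ 0.8276.
So the minimum punishment length is K = 2.

2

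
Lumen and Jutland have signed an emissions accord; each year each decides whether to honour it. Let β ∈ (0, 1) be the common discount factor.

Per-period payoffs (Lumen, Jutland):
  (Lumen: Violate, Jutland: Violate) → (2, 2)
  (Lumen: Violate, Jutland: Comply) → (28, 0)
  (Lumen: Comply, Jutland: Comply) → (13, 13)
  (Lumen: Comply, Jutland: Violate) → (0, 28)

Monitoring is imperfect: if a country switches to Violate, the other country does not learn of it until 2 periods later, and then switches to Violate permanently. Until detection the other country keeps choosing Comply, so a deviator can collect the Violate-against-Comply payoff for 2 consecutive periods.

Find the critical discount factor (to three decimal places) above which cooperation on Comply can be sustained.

The best deviation is to choose Violate for all 2 undetected periods, earning 28 each, then 2 forever once detected.
Deviation value: 28(1−β^2)/(1−β) + 2β^2/(1−β); cooperation value: 13/(1−β).
IC: 13 ≥ 28(1−β^2) + 2β^2 = 28 − 26β^2.
So β^2 ≥ 15/26, giving β ≥ (15/26)^(1/2) ≈ 0.760.

0.760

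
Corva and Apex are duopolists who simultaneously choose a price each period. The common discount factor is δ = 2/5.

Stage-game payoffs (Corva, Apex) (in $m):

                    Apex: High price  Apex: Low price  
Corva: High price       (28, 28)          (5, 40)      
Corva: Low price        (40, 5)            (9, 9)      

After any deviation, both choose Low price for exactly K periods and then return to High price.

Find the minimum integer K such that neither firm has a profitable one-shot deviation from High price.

4

IC: δ(1−δ^K)/(1−δ) ≥ (40−28)/(28−9) = 12/19.
With δ = 2/5: need 1 − δ^K ≥ 12/19·(1−2/5)/(2/5), i.e. δ^K ≤ 0.0526.
Since (2/5)^3 = 0.0640 and (2/5)^4 = 0.0256, the smallest such K is 4.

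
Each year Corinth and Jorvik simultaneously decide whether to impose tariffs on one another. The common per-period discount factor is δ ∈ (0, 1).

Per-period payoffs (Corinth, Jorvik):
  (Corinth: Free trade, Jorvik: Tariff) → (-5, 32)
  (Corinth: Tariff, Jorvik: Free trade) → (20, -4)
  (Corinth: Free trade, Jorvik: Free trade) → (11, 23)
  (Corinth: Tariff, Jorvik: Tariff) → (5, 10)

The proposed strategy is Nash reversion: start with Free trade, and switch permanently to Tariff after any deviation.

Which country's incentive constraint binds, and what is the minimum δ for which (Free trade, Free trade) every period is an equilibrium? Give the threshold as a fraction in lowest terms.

Corinth: cooperation gives 11 each period; deviation gives 20 once then 5 forever.
  11/(1−δ) ≥ 20 + 5δ/(1−δ) ⇒ δ ≥ 9/15 = 3/5.
Jorvik: cooperation gives 23 each period; deviation gives 32 once then 10 forever.
  δ ≥ 9/22.
Both must hold, so the binding constraint is Corinth's: δ ≥ 3/5.

Corinth; δ ≥ 3/5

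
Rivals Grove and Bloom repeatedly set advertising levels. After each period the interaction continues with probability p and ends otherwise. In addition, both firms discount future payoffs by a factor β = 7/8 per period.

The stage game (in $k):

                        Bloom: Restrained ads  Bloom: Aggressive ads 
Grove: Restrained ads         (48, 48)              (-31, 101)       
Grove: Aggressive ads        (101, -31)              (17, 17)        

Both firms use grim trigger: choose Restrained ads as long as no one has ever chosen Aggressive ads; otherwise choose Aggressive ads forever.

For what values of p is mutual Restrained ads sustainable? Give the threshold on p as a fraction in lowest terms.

106/147

Expected continuation weight on next period's payoff is β·p = 7/8·p, which plays the role of the discount factor.
Cooperation requires 7/8·p ≥ (101−48)/(101−17) = 53/84, hence p ≥ 106/147.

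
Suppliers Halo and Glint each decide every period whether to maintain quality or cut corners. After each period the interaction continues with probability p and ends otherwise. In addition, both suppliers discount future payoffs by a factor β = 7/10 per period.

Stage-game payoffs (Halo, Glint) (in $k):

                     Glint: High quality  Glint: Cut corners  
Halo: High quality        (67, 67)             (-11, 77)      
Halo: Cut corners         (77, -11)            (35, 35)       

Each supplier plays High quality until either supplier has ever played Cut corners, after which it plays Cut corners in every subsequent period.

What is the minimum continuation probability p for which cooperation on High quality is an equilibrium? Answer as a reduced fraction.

50/147

Expected continuation weight on next period's payoff is β·p = 7/10·p, which plays the role of the discount factor.
Cooperation requires 7/10·p ≥ (77−67)/(77−35) = 5/21, hence p ≥ 50/147.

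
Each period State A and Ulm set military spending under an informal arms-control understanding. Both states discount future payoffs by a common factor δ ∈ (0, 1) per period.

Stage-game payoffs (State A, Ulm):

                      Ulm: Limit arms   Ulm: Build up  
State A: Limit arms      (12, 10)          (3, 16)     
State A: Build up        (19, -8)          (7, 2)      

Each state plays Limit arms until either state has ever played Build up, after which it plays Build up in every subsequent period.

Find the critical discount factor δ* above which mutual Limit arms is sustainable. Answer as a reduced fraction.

7/12

For State A: deviation gain 19−12 = 7, per-period punishment loss 12−7 = 5. IC gives δ ≥ 7/12.
For Ulm: gain 6, loss 8 per period, so δ ≥ 6/14 = 3/7.
The tighter constraint is State A's, so cooperation needs δ ≥ 7/12.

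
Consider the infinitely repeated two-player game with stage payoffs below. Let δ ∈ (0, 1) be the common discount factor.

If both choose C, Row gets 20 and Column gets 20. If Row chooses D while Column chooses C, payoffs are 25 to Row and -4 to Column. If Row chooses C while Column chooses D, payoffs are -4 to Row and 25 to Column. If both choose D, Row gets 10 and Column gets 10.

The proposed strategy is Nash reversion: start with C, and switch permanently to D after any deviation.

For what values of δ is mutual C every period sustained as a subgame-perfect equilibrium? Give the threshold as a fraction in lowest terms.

1/3

One-period gain from deviating is 25 − 20 = 5. The loss is 20 − 10 = 10 in every subsequent period, with present value 10·δ/(1−δ).
Deviation is unprofitable when 10·δ/(1−δ) ≥ 5, i.e. δ/(1−δ) ≥ 1/2.
Equivalently δ ≥ 5/(5+10) = 1/3.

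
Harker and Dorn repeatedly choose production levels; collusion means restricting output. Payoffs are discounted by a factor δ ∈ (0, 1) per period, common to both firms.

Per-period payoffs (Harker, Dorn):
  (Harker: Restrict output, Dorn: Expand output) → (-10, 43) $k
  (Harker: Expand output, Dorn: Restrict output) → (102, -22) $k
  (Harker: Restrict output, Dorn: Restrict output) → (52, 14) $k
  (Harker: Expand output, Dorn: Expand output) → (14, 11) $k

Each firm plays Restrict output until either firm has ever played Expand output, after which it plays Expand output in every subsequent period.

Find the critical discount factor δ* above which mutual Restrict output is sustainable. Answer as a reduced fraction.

29/32

Harker's threshold: (102−52)/(102−14) = 25/44.
Dorn's threshold: (43−14)/(43−11) = 29/32.
25/44 < 29/32, so Dorn binds and δ* = 29/32.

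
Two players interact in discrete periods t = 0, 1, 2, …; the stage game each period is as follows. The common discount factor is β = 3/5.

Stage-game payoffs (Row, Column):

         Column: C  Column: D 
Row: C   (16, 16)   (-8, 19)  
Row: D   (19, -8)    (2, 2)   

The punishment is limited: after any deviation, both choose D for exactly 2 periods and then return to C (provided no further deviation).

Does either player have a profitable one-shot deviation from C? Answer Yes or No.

A one-shot deviation gives 19 now, then 2 for 2 periods, then back to 16.
Gain from deviating: (19−16) today; loss: (16−2) in each of the next 2 periods.
No-deviation condition: (16−2)(β+…+β^2) ≥ 19−16, i.e. β+…+β^2 ≥ 3/14.
At β = 3/5: β+…+β^2 = 0.9600 ≥ 0.2143.
So cooperation is sustainable.

No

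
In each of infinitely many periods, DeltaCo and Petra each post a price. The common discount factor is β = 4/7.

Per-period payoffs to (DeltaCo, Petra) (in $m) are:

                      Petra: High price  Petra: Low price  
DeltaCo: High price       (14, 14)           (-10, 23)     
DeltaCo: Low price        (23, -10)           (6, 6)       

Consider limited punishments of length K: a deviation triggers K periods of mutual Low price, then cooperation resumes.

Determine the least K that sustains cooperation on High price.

IC: β(1−β^K)/(1−β) ≥ (23−14)/(14−6) = 9/8.
With β = 4/7: need 1 − β^K ≥ 9/8·(1−4/7)/(4/7), i.e. β^K ≤ 0.1562.
Since (4/7)^3 = 0.1866 and (4/7)^4 = 0.1066, the smallest such K is 4.

4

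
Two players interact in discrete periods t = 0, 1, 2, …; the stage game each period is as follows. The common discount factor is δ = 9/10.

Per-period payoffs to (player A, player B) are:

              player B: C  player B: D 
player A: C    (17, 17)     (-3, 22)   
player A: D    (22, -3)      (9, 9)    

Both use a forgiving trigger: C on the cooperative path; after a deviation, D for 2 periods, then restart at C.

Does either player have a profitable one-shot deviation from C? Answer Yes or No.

A one-shot deviation gives 22 now, then 9 for 2 periods, then back to 17.
Gain from deviating: (22−17) today; loss: (17−9) in each of the next 2 periods.
No-deviation condition: (17−9)(δ+…+δ^2) ≥ 22−17, i.e. δ+…+δ^2 ≥ 5/8.
At δ = 9/10: δ+…+δ^2 = 1.7100 ≥ 0.6250.
So cooperation is sustainable.

No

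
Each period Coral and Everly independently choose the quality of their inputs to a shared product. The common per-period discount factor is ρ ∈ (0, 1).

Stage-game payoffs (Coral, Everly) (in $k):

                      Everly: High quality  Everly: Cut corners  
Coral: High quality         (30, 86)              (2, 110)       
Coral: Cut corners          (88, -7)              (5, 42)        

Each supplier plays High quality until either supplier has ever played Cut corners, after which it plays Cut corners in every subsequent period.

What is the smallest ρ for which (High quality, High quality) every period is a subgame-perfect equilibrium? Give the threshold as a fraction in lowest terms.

58/83

Coral: cooperation gives 30 each period; deviation gives 88 once then 5 forever.
  30/(1−ρ) ≥ 88 + 5ρ/(1−ρ) ⇒ ρ ≥ 58/83.
Everly: cooperation gives 86 each period; deviation gives 110 once then 42 forever.
  ρ ≥ 24/68 = 6/17.
Both must hold, so the binding constraint is Coral's: ρ ≥ 58/83.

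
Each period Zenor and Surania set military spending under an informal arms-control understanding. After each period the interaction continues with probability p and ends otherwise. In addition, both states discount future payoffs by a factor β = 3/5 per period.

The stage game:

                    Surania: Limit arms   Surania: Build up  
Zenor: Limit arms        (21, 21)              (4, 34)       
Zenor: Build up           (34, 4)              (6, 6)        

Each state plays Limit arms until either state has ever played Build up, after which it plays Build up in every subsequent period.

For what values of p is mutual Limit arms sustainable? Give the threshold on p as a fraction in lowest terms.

65/84

Expected continuation weight on next period's payoff is β·p = 3/5·p, which plays the role of the discount factor.
Cooperation requires 3/5·p ≥ (34−21)/(34−6) = 13/28, hence p ≥ 65/84.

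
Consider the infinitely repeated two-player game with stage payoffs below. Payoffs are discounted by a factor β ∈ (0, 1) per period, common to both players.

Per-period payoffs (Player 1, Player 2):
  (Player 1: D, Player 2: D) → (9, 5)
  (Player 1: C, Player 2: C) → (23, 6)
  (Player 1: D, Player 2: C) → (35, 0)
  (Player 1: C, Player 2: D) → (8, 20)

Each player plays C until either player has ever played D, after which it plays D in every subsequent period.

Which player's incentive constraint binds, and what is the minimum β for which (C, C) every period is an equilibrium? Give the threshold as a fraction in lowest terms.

Player 1: cooperation gives 23 each period; deviation gives 35 once then 9 forever.
  23/(1−β) ≥ 35 + 9β/(1−β) ⇒ β ≥ 12/26 = 6/13.
Player 2: cooperation gives 6 each period; deviation gives 20 once then 5 forever.
  β ≥ 14/15.
Both must hold, so the binding constraint is Player 2's: β ≥ 14/15.

Player 2; β ≥ 14/15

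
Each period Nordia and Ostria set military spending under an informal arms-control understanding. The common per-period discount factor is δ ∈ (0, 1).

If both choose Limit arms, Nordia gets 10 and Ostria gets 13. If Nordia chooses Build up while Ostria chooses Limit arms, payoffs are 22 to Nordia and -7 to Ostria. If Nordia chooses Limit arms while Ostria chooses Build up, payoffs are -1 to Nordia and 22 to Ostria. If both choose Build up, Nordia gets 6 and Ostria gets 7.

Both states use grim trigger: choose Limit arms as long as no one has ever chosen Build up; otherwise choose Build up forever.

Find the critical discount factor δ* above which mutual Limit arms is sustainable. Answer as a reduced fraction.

For Nordia: deviation gain 22−10 = 12, per-period punishment loss 10−6 = 4. IC gives δ ≥ 12/16 = 3/4.
For Ostria: gain 9, loss 6 per period, so δ ≥ 9/15 = 3/5.
The tighter constraint is Nordia's, so cooperation needs δ ≥ 3/4.

3/4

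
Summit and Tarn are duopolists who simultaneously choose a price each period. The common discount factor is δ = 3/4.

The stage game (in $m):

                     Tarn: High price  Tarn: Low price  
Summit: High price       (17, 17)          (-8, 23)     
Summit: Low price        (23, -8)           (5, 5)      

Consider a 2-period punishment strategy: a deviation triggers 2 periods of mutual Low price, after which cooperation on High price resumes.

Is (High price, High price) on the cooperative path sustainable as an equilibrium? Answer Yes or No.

Comparing payoff streams over the 3 periods until play realigns: cooperate → 17(1+δ+…+δ^2); deviate → 23 + 5(δ+…+δ^2).
Cooperation is sustained iff (17−5)(δ+…+δ^2) ≥ 23−17.
δ+…+δ^2 = 3/4·(1−(3/4)^2)/(1−3/4) = 1.3125, and (23−17)/(17−5) = 0.5000.
1.3125 ≥ 0.5000, so cooperation is sustainable.

Yes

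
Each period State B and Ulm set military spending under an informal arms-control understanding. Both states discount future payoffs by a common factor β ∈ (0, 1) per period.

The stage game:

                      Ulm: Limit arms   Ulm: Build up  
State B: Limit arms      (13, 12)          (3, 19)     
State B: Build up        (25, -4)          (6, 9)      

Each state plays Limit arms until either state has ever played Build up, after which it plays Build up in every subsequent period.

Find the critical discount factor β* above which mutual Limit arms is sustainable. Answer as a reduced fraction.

7/10

State B's threshold: (25−13)/(25−6) = 12/19.
Ulm's threshold: (19−12)/(19−9) = 7/10.
12/19 < 7/10, so Ulm binds and β* = 7/10.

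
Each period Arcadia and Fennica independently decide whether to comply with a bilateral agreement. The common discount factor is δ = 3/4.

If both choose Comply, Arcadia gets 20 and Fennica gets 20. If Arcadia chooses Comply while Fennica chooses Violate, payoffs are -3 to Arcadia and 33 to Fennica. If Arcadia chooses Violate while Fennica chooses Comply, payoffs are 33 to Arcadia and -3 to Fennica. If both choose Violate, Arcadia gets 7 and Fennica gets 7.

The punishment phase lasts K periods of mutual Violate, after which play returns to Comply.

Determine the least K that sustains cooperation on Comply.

2

IC: δ(1−δ^K)/(1−δ) ≥ (33−20)/(20−7) = 1.
With δ = 3/4: need 1 − δ^K ≥ 1·(1−3/4)/(3/4), i.e. δ^K ≤ 0.6667.
Since (3/4)^1 = 0.7500 and (3/4)^2 = 0.5625, the smallest such K is 2.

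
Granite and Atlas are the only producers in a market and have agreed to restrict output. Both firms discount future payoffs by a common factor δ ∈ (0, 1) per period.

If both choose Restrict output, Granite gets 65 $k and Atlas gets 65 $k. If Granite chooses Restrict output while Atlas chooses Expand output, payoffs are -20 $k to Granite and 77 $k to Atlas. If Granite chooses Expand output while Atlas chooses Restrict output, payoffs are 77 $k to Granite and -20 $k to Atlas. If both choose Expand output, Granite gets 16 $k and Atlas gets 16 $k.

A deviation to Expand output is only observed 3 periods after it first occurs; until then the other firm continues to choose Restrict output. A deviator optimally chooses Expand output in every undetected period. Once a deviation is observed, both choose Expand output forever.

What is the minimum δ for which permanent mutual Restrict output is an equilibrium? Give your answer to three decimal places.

The best deviation is to choose Expand output for all 3 undetected periods, earning 77 each, then 16 forever once detected.
Deviation value: 77(1−δ^3)/(1−δ) + 16δ^3/(1−δ); cooperation value: 65/(1−δ).
IC: 65 ≥ 77(1−δ^3) + 16δ^3 = 77 − 61δ^3.
So δ^3 ≥ 12/61, giving δ ≥ (12/61)^(1/3) ≈ 0.582.

0.582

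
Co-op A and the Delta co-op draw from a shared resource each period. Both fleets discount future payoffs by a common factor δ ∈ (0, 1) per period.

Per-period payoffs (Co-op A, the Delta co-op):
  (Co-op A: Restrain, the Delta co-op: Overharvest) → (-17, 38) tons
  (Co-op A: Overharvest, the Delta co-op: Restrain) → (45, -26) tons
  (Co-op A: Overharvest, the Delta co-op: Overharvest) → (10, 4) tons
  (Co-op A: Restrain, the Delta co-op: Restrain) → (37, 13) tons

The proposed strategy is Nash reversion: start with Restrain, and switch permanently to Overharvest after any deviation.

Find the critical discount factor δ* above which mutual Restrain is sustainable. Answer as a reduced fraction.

Co-op A: cooperation gives 37 each period; deviation gives 45 once then 10 forever.
  37/(1−δ) ≥ 45 + 10δ/(1−δ) ⇒ δ ≥ 8/35.
the Delta co-op: cooperation gives 13 each period; deviation gives 38 once then 4 forever.
  δ ≥ 25/34.
Both must hold, so the binding constraint is the Delta co-op's: δ ≥ 25/34.

25/34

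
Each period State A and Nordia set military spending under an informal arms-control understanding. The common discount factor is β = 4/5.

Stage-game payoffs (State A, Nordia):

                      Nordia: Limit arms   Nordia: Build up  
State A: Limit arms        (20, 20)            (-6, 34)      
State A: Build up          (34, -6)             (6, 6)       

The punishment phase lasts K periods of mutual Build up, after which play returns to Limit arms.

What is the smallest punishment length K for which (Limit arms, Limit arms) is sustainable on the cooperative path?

Need Σ_{k=1}^{K} β^k ≥ (34−20)/(20−6) = 1.0000 at β = 4/5.
At K = 1 the sum is 0.8000 < 1.0000; at K = 2 it is 1.4400 ≥ 1.0000.
So the minimum punishment length is K = 2.

2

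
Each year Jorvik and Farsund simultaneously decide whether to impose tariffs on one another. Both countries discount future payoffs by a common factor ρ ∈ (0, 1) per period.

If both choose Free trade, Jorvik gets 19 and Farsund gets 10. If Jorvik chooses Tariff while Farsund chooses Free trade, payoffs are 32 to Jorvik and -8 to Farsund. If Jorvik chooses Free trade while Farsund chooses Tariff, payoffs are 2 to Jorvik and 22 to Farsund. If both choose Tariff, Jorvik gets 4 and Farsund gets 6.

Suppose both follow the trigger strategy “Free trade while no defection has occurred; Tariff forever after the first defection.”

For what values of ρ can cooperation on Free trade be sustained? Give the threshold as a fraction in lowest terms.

3/4

Jorvik's threshold: (32−19)/(32−4) = 13/28.
Farsund's threshold: (22−10)/(22−6) = 3/4.
13/28 < 3/4, so Farsund binds and ρ* = 3/4.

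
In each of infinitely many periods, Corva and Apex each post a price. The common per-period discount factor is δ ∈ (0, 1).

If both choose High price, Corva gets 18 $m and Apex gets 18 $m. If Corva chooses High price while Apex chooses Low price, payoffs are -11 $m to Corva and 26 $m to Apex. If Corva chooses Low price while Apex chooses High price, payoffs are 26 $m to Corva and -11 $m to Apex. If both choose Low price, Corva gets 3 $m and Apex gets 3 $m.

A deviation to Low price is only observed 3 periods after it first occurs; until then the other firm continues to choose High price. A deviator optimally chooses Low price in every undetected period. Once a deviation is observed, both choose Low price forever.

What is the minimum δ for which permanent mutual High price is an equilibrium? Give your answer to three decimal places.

0.703

The best deviation is to choose Low price for all 3 undetected periods, earning 26 each, then 3 forever once detected.
Deviation value: 26(1−δ^3)/(1−δ) + 3δ^3/(1−δ); cooperation value: 18/(1−δ).
IC: 18 ≥ 26(1−δ^3) + 3δ^3 = 26 − 23δ^3.
So δ^3 ≥ 8/23, giving δ ≥ (8/23)^(1/3) ≈ 0.703.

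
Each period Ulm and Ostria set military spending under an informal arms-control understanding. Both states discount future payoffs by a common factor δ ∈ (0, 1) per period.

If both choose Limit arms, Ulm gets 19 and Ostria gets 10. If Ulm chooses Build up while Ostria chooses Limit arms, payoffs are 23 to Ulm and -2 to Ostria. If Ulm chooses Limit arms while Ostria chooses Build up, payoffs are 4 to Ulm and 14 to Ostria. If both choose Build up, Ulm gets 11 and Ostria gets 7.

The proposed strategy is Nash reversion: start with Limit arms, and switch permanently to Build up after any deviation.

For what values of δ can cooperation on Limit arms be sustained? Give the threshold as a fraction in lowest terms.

For Ulm: deviation gain 23−19 = 4, per-period punishment loss 19−11 = 8. IC gives δ ≥ 4/12 = 1/3.
For Ostria: gain 4, loss 3 per period, so δ ≥ 4/7.
The tighter constraint is Ostria's, so cooperation needs δ ≥ 4/7.

4/7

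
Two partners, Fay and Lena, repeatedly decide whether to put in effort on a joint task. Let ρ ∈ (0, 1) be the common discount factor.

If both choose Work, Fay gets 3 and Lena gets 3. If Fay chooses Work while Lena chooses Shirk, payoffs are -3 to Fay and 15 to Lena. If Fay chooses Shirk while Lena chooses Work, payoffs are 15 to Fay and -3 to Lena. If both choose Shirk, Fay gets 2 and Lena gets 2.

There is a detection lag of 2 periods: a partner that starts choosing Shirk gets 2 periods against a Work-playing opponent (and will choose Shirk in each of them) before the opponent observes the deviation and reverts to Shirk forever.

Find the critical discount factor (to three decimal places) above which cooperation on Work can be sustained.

Deviating for the 2 undetected periods gains 15−3 = 12 per period over cooperation, then loses 3−2 = 1 per period forever once punishment starts.
Gain: 12(1 + ρ + … + ρ^1); loss: 1·ρ^2/(1−ρ).
No profitable deviation ⇔ 12(1−ρ^2) ≤ 1·ρ^2, i.e. ρ^2 ≥ 12/(12+1) = 12/13.
Hence ρ ≥ (12/13)^(1/2) ≈ 0.961.

0.961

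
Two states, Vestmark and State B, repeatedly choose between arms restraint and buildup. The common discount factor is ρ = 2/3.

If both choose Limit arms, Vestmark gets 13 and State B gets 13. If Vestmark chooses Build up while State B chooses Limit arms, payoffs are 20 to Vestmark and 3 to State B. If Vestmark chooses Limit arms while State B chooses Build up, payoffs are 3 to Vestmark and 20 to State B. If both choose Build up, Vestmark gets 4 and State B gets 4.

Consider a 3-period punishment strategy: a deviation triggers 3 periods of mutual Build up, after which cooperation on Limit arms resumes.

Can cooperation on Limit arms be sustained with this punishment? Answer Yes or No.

Yes

A one-shot deviation gives 20 now, then 4 for 3 periods, then back to 13.
Gain from deviating: (20−13) today; loss: (13−4) in each of the next 3 periods.
No-deviation condition: (13−4)(ρ+…+ρ^3) ≥ 20−13, i.e. ρ+…+ρ^3 ≥ 7/9.
At ρ = 2/3: ρ+…+ρ^3 = 1.4074 ≥ 0.7778.
So cooperation is sustainable.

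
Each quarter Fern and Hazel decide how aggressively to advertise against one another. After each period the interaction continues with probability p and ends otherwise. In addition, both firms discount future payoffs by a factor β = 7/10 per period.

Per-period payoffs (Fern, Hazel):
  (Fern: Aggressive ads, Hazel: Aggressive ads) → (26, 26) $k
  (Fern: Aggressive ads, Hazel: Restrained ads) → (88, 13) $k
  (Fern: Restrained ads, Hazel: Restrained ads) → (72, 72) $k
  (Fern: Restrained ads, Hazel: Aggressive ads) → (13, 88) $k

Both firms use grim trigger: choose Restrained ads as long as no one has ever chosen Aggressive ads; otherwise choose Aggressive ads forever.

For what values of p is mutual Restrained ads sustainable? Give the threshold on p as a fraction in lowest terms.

Expected continuation weight on next period's payoff is β·p = 7/10·p, which plays the role of the discount factor.
Cooperation requires 7/10·p ≥ (88−72)/(88−26) = 8/31, hence p ≥ 80/217.

80/217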